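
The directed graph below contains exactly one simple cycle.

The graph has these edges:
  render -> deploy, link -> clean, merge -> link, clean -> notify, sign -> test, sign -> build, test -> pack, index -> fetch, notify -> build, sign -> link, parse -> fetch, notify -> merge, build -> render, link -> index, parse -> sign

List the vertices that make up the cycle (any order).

DFS with gray/black marking from link:
link gray
  clean gray
    notify gray
      merge gray
        merge→link: link is gray → back edge
Back edge closes the cycle link → clean → notify → merge → link; its vertices are {link, clean, merge, notify}.

link, clean, merge, notify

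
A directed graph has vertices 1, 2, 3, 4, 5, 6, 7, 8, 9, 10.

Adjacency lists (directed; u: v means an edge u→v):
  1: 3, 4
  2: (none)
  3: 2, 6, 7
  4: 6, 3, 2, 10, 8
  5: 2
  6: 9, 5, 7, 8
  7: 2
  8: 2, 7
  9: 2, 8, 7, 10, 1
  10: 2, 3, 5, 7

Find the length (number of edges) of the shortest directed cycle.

For each vertex v, BFS finds the shortest path from v back to v.
The shortest such closed walk is 9 → 10 → 3 → 6 → 9, length 4.

4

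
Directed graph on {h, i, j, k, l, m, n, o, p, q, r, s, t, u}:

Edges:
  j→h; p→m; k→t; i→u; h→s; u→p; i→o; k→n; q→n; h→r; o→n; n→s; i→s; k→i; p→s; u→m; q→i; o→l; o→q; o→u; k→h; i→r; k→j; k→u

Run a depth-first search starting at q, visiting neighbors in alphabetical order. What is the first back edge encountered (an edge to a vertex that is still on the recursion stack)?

o->q

DFS from q (visiting neighbors in alphabetical order); mark gray on enter, black on exit:
q gray
  i gray
    o gray
      l gray
      l black
      n gray
        s gray
        s black
      n black
      o→q: q is gray → back edge
First back edge: o → q.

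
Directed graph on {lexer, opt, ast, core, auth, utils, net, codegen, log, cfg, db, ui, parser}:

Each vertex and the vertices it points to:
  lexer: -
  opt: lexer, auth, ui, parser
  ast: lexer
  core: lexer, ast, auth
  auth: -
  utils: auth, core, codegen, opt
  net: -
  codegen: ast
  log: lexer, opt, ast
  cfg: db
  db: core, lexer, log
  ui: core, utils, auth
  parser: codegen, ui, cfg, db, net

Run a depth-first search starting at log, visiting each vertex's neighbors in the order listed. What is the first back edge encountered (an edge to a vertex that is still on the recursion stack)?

utils→opt

DFS from log (visiting each vertex's neighbors in the order listed); mark gray on enter, black on exit:
log gray
  lexer gray
  lexer black
  opt gray
    opt→lexer: lexer black — skip
    auth gray
    auth black
    ui gray
      core gray
        core→lexer: lexer black — skip
        ast gray
          ast→lexer: lexer black — skip
        ast black
        core→auth: auth black — skip
      core black
      utils gray
        utils→auth: auth black — skip
        utils→core: core black — skip
        codegen gray
          codegen→ast: ast black — skip
        codegen black
        utils→opt: opt is gray → back edge
First back edge: utils → opt.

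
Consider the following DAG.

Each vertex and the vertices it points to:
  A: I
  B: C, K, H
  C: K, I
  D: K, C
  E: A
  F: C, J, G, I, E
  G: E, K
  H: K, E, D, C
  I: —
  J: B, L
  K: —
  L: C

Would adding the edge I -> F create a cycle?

Yes

Adding I→F creates a cycle iff F can already reach I.
Path from F: F → I.
So F → … → I → F is a cycle.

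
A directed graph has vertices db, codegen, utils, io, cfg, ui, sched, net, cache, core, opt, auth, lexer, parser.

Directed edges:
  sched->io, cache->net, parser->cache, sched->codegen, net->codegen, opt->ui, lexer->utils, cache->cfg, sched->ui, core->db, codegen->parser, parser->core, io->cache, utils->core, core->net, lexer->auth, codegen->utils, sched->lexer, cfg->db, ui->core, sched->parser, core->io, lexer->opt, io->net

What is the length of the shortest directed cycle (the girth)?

For each vertex v, BFS finds the shortest path from v back to v.
The shortest such closed walk is parser → core → net → codegen → parser, length 4.

4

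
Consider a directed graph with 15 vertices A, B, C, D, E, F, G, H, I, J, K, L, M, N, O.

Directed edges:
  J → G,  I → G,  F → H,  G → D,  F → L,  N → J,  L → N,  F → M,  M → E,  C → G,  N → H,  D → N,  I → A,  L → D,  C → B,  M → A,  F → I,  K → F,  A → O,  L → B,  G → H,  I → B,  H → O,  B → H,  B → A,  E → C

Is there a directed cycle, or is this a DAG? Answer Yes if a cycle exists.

DFS with white/gray/black marking, starting from M:
M gray
  E gray
    C gray
      G gray
        D gray
          N gray
            H gray
              O gray
              O black
            H black
            J gray
              J→G: G is gray → back edge
Back edge found, so a cycle exists: G → D → N → J → G.

Yes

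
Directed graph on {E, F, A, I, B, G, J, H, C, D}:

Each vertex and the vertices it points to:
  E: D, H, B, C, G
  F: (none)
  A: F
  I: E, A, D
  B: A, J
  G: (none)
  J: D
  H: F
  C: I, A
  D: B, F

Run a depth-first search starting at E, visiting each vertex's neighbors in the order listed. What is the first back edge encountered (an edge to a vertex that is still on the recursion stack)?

DFS from E (visiting each vertex's neighbors in the order listed); mark gray on enter, black on exit:
E gray
  D gray
    B gray
      A gray
        F gray
        F black
      A black
      J gray
        J→D: D is gray → back edge
First back edge: J → D.

J->D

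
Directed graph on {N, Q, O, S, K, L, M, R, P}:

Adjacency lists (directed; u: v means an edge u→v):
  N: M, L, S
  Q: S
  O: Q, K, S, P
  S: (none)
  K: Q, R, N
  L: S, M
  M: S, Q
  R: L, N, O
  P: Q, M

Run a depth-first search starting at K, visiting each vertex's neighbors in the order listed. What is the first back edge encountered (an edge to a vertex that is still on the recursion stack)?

O→K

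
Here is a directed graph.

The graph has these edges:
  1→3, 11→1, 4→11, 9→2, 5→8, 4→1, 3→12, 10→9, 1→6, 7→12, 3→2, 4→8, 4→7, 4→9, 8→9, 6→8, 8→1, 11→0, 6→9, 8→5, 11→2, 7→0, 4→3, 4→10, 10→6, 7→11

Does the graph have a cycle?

Yes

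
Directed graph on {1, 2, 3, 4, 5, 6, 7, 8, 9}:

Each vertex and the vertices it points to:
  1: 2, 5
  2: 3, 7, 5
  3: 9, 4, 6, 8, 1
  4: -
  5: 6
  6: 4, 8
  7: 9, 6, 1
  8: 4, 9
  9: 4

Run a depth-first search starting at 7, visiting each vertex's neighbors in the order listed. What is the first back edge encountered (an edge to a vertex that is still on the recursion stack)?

DFS from 7 (visiting each vertex's neighbors in the order listed); mark gray on enter, black on exit:
7 gray
  9 gray
    4 gray
    4 black
  9 black
  6 gray
    6→4: 4 black — skip
    8 gray
      8→4: 4 black — skip
      8→9: 9 black — skip
    8 black
  6 black
  1 gray
    2 gray
      3 gray
        3→9: 9 black — skip
        3→4: 4 black — skip
        3→6: 6 black — skip
        3→8: 8 black — skip
        3→1: 1 is gray → back edge
First back edge: 3 → 1.

3→1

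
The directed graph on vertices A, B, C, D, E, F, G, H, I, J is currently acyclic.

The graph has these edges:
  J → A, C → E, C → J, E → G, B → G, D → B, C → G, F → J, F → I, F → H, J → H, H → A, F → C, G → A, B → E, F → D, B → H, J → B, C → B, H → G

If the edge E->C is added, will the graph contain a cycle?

Yes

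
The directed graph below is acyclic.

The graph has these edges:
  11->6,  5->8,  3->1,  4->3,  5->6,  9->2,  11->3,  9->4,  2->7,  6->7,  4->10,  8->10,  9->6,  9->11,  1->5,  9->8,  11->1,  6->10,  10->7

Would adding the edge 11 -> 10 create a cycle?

No

Adding 11→10 creates a cycle iff 10 can already reach 11.
Explore from 10: no path reaches 11. The graph stays acyclic.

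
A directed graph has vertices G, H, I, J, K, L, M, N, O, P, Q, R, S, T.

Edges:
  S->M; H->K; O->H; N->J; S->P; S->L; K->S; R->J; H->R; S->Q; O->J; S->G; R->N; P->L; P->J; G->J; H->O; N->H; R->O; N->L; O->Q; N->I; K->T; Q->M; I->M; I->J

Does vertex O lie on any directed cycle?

Yes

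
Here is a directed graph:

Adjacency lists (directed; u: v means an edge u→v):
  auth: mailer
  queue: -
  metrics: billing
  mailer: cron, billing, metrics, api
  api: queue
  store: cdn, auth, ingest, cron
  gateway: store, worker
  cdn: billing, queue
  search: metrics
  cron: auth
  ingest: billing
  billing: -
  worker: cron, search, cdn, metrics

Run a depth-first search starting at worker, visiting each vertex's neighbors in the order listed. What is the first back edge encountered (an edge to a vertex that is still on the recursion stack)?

mailer->cron

DFS from worker (visiting each vertex's neighbors in the order listed); mark gray on enter, black on exit:
worker gray
  cron gray
    auth gray
      mailer gray
        mailer→cron: cron is gray → back edge
First back edge: mailer → cron.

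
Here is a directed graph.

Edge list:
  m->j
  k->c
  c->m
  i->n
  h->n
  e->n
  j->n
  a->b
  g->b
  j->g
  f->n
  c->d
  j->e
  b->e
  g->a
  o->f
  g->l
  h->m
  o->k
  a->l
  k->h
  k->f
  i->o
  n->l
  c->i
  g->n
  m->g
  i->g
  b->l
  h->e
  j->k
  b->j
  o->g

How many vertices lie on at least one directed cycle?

A vertex is on a directed cycle iff it belongs to a strongly connected component of size ≥ 2 (or has a self-loop).
The vertices on cycles are {a, b, c, g, h, i, j, k, m, o} — 10 in total.

10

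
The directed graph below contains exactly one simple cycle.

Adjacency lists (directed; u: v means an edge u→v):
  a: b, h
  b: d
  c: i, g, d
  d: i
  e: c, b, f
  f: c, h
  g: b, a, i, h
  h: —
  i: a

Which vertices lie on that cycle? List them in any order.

a, b, d, i

DFS with gray/black marking from b:
b gray
  d gray
    i gray
      a gray
        a→b: b is gray → back edge
Back edge closes the cycle b → d → i → a → b; its vertices are {a, b, d, i}.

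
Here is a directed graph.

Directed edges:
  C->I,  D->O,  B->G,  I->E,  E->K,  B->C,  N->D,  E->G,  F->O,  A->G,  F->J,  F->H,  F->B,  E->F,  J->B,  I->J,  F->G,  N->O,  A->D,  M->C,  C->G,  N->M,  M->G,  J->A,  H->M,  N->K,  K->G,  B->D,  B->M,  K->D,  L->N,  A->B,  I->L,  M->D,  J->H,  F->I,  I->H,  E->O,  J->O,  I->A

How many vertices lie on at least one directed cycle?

A vertex is on a directed cycle iff it belongs to a strongly connected component of size ≥ 2 (or has a self-loop).
The vertices on cycles are {A, B, C, E, F, H, I, J, L, M, N} — 11 in total.

11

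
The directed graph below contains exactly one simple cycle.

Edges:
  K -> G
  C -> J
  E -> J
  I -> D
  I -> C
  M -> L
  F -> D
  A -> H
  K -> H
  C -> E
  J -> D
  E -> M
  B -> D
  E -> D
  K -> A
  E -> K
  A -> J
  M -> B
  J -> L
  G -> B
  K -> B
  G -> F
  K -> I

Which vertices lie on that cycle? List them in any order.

C, E, I, K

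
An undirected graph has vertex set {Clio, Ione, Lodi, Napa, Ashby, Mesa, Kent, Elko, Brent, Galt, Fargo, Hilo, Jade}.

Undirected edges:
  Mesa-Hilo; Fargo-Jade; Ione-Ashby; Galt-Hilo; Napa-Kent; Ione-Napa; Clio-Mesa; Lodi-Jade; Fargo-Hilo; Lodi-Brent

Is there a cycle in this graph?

No

DFS, tracking each vertex's parent; an edge to a visited non-parent vertex closes a cycle.
Start from Galt:
visit Galt (parent –)
  visit Hilo (parent Galt)
    visit Mesa (parent Hilo)
      visit Clio (parent Mesa)
        Clio–Mesa: parent, skip
      Mesa–Hilo: parent, skip
    visit Fargo (parent Hilo)
      visit Jade (parent Fargo)
        Jade–Fargo: parent, skip
        visit Lodi (parent Jade)
          Lodi–Jade: parent, skip
          visit Brent (parent Lodi)
            Brent–Lodi: parent, skip
      Fargo–Hilo: parent, skip
    Hilo–Galt: parent, skip
visit Ione (parent –)
  visit Napa (parent Ione)
    visit Kent (parent Napa)
      Kent–Napa: parent, skip
    Napa–Ione: parent, skip
  visit Ashby (parent Ione)
    Ashby–Ione: parent, skip
visit Elko (parent –)
No non-parent visited neighbor found — the graph is a forest.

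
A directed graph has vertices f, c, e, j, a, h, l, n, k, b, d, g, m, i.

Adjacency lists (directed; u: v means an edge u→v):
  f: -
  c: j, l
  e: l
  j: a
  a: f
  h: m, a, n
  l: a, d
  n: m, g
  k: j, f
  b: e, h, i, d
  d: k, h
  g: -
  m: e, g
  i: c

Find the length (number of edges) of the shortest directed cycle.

For each vertex v, BFS finds the shortest path from v back to v.
The shortest such closed walk is d → h → m → e → l → d, length 5.

5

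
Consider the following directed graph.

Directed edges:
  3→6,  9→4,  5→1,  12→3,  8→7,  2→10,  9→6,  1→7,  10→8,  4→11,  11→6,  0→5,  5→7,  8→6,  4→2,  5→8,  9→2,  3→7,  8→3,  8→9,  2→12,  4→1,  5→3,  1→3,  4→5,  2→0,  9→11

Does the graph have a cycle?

DFS with white/gray/black marking, starting from 12:
12 gray
  3 gray
    6 gray
    6 black
    7 gray
    7 black
  3 black
12 black
0 gray
  5 gray
    5→3: 3 black — skip
    1 gray
      1→3: 3 black — skip
      1→7: 7 black — skip
    1 black
    8 gray
      8→6: 6 black — skip
      8→7: 7 black — skip
      8→3: 3 black — skip
      9 gray
        4 gray
          4→1: 1 black — skip
          4→5: 5 is gray → back edge
Back edge found, so a cycle exists: 5 → 8 → 9 → 4 → 5.

Yes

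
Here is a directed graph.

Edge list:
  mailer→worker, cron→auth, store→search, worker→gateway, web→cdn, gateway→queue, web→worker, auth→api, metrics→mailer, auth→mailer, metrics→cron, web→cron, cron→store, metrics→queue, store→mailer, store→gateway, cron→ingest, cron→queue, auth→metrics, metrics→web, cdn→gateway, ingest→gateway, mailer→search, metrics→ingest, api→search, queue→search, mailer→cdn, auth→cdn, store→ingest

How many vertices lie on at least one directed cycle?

A vertex is on a directed cycle iff it belongs to a strongly connected component of size ≥ 2 (or has a self-loop).
The vertices on cycles are {web, auth, cron, metrics} — 4 in total.

4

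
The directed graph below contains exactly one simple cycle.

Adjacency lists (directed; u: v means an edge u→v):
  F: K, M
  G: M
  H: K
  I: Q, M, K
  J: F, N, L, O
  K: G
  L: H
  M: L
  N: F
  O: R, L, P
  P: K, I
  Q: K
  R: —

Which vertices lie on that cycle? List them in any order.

DFS with gray/black marking from L:
L gray
  H gray
    K gray
      G gray
        M gray
          M→L: L is gray → back edge
Back edge closes the cycle L → H → K → G → M → L; its vertices are {G, H, K, L, M}.

G, H, K, L, M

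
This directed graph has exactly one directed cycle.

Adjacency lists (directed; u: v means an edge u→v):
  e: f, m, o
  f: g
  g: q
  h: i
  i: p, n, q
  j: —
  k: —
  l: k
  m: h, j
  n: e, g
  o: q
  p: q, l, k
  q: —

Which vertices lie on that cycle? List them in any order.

e, h, i, m, n

DFS with gray/black marking from i:
i gray
  p gray
    q gray
    q black
    l gray
      k gray
      k black
    l black
    p→k: k black — skip
  p black
  n gray
    e gray
      f gray
        g gray
          g→q: q black — skip
        g black
      f black
      m gray
        h gray
          h→i: i is gray → back edge
Back edge closes the cycle i → n → e → m → h → i; its vertices are {e, h, i, m, n}.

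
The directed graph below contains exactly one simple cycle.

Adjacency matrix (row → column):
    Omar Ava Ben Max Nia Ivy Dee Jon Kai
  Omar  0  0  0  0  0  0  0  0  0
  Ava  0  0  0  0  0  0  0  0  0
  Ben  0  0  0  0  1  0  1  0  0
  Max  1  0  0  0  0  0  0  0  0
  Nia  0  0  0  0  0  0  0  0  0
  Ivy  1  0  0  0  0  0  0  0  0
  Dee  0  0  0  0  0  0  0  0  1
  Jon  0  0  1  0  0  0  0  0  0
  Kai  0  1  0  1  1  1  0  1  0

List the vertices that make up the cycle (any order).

DFS with gray/black marking from Dee:
Dee gray
  Kai gray
    Nia gray
    Nia black
    Jon gray
      Ben gray
        Ben→Dee: Dee is gray → back edge
Back edge closes the cycle Dee → Kai → Jon → Ben → Dee; its vertices are {Ben, Dee, Jon, Kai}.

Ben, Dee, Jon, Kai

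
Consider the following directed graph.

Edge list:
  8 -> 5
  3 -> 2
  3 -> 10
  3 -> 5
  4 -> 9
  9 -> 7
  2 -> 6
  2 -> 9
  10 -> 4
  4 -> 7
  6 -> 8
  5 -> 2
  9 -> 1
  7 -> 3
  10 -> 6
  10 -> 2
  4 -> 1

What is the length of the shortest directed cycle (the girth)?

For each vertex v, BFS finds the shortest path from v back to v.
The shortest such closed walk is 10 → 4 → 7 → 3 → 10, length 4.

4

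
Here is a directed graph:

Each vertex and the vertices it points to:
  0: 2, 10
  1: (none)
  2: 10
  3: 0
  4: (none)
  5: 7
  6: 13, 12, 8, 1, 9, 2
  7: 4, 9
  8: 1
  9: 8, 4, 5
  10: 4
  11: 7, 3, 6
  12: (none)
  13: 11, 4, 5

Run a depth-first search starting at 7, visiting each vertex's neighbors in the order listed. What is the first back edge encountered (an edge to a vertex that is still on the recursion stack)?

DFS from 7 (visiting each vertex's neighbors in the order listed); mark gray on enter, black on exit:
7 gray
  4 gray
  4 black
  9 gray
    8 gray
      1 gray
      1 black
    8 black
    9→4: 4 black — skip
    5 gray
      5→7: 7 is gray → back edge
First back edge: 5 → 7.

5→7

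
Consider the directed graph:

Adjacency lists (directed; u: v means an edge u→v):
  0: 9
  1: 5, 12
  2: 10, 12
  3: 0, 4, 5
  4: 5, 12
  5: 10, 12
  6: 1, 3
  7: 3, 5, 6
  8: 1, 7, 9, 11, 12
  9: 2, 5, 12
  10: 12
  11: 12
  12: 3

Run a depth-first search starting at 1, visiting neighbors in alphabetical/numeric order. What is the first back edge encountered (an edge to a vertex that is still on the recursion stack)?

DFS from 1 (visiting neighbors in alphabetical/numeric order); mark gray on enter, black on exit:
1 gray
  5 gray
    10 gray
      12 gray
        3 gray
          0 gray
            9 gray
              2 gray
                2→10: 10 is gray → back edge
First back edge: 2 → 10.

2->10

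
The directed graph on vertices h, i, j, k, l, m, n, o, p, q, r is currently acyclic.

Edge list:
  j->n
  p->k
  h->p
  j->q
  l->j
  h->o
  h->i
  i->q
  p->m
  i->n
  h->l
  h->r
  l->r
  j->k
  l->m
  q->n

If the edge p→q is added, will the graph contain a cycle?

No

Adding p→q creates a cycle iff q can already reach p.
Explore from q: no path reaches p. The graph stays acyclic.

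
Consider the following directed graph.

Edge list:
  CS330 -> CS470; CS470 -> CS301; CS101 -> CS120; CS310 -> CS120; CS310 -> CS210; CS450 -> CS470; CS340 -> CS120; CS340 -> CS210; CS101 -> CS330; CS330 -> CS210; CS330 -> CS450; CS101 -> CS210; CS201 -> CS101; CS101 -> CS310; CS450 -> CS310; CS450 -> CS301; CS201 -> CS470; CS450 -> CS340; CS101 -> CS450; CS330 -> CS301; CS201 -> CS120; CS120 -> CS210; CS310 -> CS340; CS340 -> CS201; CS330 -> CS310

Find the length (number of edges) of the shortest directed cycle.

4

For each vertex v, BFS finds the shortest path from v back to v.
The shortest such closed walk is CS201 → CS101 → CS450 → CS340 → CS201, length 4.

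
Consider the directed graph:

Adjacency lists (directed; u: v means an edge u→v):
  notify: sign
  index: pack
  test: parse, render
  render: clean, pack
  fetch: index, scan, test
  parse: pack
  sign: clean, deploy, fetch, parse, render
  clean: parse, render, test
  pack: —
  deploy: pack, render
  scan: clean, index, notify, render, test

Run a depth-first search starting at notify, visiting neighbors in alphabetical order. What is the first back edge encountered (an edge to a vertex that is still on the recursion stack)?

DFS from notify (visiting neighbors in alphabetical order); mark gray on enter, black on exit:
notify gray
  sign gray
    clean gray
      parse gray
        pack gray
        pack black
      parse black
      render gray
        render→clean: clean is gray → back edge
First back edge: render → clean.

render→clean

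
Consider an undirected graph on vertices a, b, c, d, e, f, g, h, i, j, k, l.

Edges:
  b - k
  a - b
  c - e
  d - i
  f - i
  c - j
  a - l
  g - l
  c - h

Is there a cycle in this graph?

No

DFS, tracking each vertex's parent; an edge to a visited non-parent vertex closes a cycle.
Start from j:
visit j (parent –)
  visit c (parent j)
    visit h (parent c)
      h–c: parent, skip
    visit e (parent c)
      e–c: parent, skip
    c–j: parent, skip
visit a (parent –)
  visit b (parent a)
    visit k (parent b)
      k–b: parent, skip
    b–a: parent, skip
  visit l (parent a)
    visit g (parent l)
      g–l: parent, skip
    l–a: parent, skip
visit d (parent –)
  visit i (parent d)
    visit f (parent i)
      f–i: parent, skip
    i–d: parent, skip
No non-parent visited neighbor found — the graph is a forest.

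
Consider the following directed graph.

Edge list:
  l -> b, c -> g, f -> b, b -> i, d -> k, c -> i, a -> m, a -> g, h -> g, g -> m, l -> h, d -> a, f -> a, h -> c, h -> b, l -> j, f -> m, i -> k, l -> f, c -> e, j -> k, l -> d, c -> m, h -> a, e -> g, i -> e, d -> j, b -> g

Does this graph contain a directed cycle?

DFS with white/gray/black marking, starting from i:
i gray
  e gray
    g gray
      m gray
      m black
    g black
  e black
  k gray
  k black
i black
a gray
  a→m: m black — skip
  a→g: g black — skip
a black
b gray
  b→g: g black — skip
  b→i: i black — skip
b black
c gray
  c→i: i black — skip
  c→g: g black — skip
  c→m: m black — skip
  c→e: e black — skip
c black
d gray
  j gray
    j→k: k black — skip
  j black
  d→k: k black — skip
  d→a: a black — skip
d black
f gray
  f→m: m black — skip
  f→a: a black — skip
  f→b: b black — skip
f black
h gray
  h→b: b black — skip
  h→a: a black — skip
  h→g: g black — skip
  h→c: c black — skip
h black
l gray
  l→b: b black — skip
  l→h: h black — skip
  l→j: j black — skip
  l→d: d black — skip
  l→f: f black — skip
l black
Every edge goes to a white or black vertex — no back edge, so the graph is acyclic.

No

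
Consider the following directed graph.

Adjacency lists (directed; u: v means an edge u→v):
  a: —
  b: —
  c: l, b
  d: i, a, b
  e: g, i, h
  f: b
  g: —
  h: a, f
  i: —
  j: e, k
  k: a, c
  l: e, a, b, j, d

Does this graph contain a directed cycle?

DFS with white/gray/black marking, starting from a:
a gray
a black
b gray
b black
c gray
  l gray
    e gray
      g gray
      g black
      i gray
      i black
      h gray
        h→a: a black — skip
        f gray
          f→b: b black — skip
        f black
      h black
    e black
    l→a: a black — skip
    l→b: b black — skip
    j gray
      j→e: e black — skip
      k gray
        k→a: a black — skip
        k→c: c is gray → back edge
Back edge found, so a cycle exists: c → l → j → k → c.

Yes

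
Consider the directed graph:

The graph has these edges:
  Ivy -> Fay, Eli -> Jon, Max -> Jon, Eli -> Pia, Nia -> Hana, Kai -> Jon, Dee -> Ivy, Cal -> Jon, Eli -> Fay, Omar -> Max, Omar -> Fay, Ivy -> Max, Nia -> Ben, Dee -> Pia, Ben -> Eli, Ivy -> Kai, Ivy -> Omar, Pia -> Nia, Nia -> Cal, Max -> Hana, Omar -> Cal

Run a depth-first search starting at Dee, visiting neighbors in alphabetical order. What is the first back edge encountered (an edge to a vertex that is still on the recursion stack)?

DFS from Dee (visiting neighbors in alphabetical order); mark gray on enter, black on exit:
Dee gray
  Ivy gray
    Fay gray
    Fay black
    Kai gray
      Jon gray
      Jon black
    Kai black
    Max gray
      Hana gray
      Hana black
      Max→Jon: Jon black — skip
    Max black
    Omar gray
      Cal gray
        Cal→Jon: Jon black — skip
      Cal black
      Omar→Fay: Fay black — skip
      Omar→Max: Max black — skip
    Omar black
  Ivy black
  Pia gray
    Nia gray
      Ben gray
        Eli gray
          Eli→Fay: Fay black — skip
          Eli→Jon: Jon black — skip
          Eli→Pia: Pia is gray → back edge
First back edge: Eli → Pia.

Eli→Pia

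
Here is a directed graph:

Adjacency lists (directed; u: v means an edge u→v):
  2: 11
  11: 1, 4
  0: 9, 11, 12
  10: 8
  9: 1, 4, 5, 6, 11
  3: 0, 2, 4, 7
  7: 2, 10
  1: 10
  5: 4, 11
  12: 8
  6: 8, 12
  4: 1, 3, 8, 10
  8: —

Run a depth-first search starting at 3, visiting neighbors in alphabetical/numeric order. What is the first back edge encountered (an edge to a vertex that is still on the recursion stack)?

DFS from 3 (visiting neighbors in alphabetical/numeric order); mark gray on enter, black on exit:
3 gray
  0 gray
    9 gray
      1 gray
        10 gray
          8 gray
          8 black
        10 black
      1 black
      4 gray
        4→1: 1 black — skip
        4→3: 3 is gray → back edge
First back edge: 4 → 3.

4→3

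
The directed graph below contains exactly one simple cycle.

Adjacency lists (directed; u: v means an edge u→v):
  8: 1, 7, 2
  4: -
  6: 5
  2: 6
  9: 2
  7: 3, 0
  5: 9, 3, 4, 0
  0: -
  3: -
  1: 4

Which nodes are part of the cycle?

DFS with gray/black marking from 2:
2 gray
  6 gray
    5 gray
      9 gray
        9→2: 2 is gray → back edge
Back edge closes the cycle 2 → 6 → 5 → 9 → 2; its vertices are {2, 5, 6, 9}.

2, 5, 6, 9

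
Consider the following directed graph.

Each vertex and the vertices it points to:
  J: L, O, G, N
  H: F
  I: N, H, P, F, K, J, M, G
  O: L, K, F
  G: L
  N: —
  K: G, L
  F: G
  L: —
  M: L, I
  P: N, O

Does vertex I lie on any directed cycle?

I is on a cycle iff I can reach itself via ≥1 edge.
I → M → I — yes.

Yes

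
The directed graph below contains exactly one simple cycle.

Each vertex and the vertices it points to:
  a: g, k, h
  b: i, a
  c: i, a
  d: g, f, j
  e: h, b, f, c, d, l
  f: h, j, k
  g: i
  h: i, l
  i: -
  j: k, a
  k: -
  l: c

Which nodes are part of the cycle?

a, c, h, l

DFS with gray/black marking from l:
l gray
  c gray
    i gray
    i black
    a gray
      g gray
        g→i: i black — skip
      g black
      k gray
      k black
      h gray
        h→i: i black — skip
        h→l: l is gray → back edge
Back edge closes the cycle l → c → a → h → l; its vertices are {a, c, h, l}.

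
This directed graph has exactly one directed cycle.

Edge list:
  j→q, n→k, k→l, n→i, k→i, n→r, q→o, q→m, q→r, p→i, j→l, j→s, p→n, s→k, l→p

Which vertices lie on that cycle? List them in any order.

k, l, n, p

DFS with gray/black marking from l:
l gray
  p gray
    n gray
      k gray
        k→l: l is gray → back edge
Back edge closes the cycle l → p → n → k → l; its vertices are {k, l, n, p}.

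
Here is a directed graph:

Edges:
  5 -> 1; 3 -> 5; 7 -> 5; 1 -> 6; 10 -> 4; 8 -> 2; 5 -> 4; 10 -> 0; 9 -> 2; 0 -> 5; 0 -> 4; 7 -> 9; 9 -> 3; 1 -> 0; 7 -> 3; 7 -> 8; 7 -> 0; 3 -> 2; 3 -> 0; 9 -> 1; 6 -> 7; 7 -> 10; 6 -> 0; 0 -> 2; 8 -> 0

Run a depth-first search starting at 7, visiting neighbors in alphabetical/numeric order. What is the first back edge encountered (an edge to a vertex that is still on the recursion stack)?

1→0

DFS from 7 (visiting neighbors in alphabetical/numeric order); mark gray on enter, black on exit:
7 gray
  0 gray
    2 gray
    2 black
    4 gray
    4 black
    5 gray
      1 gray
        1→0: 0 is gray → back edge
First back edge: 1 → 0.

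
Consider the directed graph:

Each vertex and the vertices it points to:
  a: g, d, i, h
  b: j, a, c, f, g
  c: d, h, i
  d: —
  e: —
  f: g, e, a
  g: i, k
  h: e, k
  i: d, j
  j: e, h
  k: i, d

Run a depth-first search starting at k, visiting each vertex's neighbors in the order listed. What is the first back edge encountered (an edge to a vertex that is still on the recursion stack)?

h->k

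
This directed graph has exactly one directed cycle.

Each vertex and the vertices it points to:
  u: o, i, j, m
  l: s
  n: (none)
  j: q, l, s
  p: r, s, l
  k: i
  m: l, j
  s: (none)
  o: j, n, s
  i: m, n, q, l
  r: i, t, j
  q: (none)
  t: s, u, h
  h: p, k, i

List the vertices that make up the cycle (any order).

DFS with gray/black marking from r:
r gray
  i gray
    m gray
      l gray
        s gray
        s black
      l black
      j gray
        q gray
        q black
        j→l: l black — skip
        j→s: s black — skip
      j black
    m black
    n gray
    n black
    i→q: q black — skip
    i→l: l black — skip
  i black
  t gray
    t→s: s black — skip
    u gray
      o gray
        o→j: j black — skip
        o→n: n black — skip
        o→s: s black — skip
      o black
      u→i: i black — skip
      u→j: j black — skip
      u→m: m black — skip
    u black
    h gray
      p gray
        p→r: r is gray → back edge
Back edge closes the cycle r → t → h → p → r; its vertices are {h, p, r, t}.

h, p, r, t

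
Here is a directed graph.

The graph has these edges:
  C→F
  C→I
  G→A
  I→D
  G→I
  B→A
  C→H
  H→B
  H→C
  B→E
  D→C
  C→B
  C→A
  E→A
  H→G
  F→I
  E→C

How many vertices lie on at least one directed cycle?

A vertex is on a directed cycle iff it belongs to a strongly connected component of size ≥ 2 (or has a self-loop).
The vertices on cycles are {B, C, D, E, F, G, H, I} — 8 in total.

8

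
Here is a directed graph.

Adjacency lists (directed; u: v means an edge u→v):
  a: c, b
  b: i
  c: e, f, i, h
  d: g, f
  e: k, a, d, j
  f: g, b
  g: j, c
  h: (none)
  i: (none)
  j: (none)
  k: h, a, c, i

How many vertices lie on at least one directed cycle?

A vertex is on a directed cycle iff it belongs to a strongly connected component of size ≥ 2 (or has a self-loop).
The vertices on cycles are {a, c, d, e, f, g, k} — 7 in total.

7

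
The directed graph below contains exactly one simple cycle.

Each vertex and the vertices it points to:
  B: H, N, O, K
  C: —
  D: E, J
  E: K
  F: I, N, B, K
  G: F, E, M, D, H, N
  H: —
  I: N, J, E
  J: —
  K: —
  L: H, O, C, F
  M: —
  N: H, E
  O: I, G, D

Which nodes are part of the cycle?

DFS with gray/black marking from O:
O gray
  I gray
    N gray
      H gray
      H black
      E gray
        K gray
        K black
      E black
    N black
    J gray
    J black
    I→E: E black — skip
  I black
  G gray
    F gray
      F→I: I black — skip
      F→N: N black — skip
      B gray
        B→H: H black — skip
        B→N: N black — skip
        B→O: O is gray → back edge
Back edge closes the cycle O → G → F → B → O; its vertices are {B, F, G, O}.

B, F, G, O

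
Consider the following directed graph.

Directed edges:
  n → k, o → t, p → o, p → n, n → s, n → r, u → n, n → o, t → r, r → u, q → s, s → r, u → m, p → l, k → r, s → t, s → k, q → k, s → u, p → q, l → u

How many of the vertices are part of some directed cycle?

7

A vertex is on a directed cycle iff it belongs to a strongly connected component of size ≥ 2 (or has a self-loop).
The vertices on cycles are {k, n, o, r, s, t, u} — 7 in total.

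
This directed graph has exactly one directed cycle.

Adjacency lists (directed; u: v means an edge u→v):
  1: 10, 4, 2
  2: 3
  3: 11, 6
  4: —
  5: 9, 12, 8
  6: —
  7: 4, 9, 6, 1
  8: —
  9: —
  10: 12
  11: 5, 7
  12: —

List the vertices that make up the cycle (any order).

DFS with gray/black marking from 11:
11 gray
  5 gray
    9 gray
    9 black
    12 gray
    12 black
    8 gray
    8 black
  5 black
  7 gray
    4 gray
    4 black
    7→9: 9 black — skip
    6 gray
    6 black
    1 gray
      10 gray
        10→12: 12 black — skip
      10 black
      1→4: 4 black — skip
      2 gray
        3 gray
          3→11: 11 is gray → back edge
Back edge closes the cycle 11 → 7 → 1 → 2 → 3 → 11; its vertices are {1, 2, 3, 7, 11}.

1, 2, 3, 7, 11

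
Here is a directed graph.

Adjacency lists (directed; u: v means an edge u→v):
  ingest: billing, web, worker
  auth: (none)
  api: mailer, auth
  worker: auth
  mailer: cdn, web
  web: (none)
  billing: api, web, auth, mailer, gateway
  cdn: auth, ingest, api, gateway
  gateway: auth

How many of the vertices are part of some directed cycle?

A vertex is on a directed cycle iff it belongs to a strongly connected component of size ≥ 2 (or has a self-loop).
The vertices on cycles are {api, cdn, ingest, mailer, billing} — 5 in total.

5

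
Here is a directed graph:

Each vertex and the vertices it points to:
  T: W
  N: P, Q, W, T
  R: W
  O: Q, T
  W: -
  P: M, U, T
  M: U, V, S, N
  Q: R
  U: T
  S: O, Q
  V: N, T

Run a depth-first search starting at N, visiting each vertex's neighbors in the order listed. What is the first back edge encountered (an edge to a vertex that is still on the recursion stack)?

V->N

DFS from N (visiting each vertex's neighbors in the order listed); mark gray on enter, black on exit:
N gray
  P gray
    M gray
      U gray
        T gray
          W gray
          W black
        T black
      U black
      V gray
        V→N: N is gray → back edge
First back edge: V → N.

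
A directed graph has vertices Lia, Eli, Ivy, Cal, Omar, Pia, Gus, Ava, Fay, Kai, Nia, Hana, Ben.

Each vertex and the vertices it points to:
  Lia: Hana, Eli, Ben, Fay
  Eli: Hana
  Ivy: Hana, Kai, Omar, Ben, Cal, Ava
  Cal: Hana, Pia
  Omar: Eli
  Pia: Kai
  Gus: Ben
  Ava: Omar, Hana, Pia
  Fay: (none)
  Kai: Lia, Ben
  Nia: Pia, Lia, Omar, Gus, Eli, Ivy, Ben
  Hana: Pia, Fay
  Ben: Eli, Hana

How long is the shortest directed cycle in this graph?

4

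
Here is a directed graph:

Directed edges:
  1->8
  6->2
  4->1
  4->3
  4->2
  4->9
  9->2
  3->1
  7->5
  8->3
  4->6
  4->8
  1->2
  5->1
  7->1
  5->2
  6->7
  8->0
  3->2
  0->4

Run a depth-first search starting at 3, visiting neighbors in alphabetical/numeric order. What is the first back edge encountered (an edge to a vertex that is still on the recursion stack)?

4->1

DFS from 3 (visiting neighbors in alphabetical/numeric order); mark gray on enter, black on exit:
3 gray
  1 gray
    2 gray
    2 black
    8 gray
      0 gray
        4 gray
          4→1: 1 is gray → back edge
First back edge: 4 → 1.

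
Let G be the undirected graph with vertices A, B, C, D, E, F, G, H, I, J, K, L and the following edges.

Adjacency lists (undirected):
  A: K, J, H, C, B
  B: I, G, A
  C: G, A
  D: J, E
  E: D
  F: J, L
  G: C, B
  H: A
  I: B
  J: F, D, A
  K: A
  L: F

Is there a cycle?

Yes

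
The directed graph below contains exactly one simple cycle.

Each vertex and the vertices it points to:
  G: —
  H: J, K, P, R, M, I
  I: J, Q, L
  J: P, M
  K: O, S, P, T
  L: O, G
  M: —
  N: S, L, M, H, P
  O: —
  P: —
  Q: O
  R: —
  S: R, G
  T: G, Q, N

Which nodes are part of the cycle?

H, K, N, T

DFS with gray/black marking from N:
N gray
  S gray
    R gray
    R black
    G gray
    G black
  S black
  L gray
    O gray
    O black
    L→G: G black — skip
  L black
  M gray
  M black
  H gray
    J gray
      P gray
      P black
      J→M: M black — skip
    J black
    K gray
      K→O: O black — skip
      K→S: S black — skip
      K→P: P black — skip
      T gray
        T→G: G black — skip
        Q gray
          Q→O: O black — skip
        Q black
        T→N: N is gray → back edge
Back edge closes the cycle N → H → K → T → N; its vertices are {H, K, N, T}.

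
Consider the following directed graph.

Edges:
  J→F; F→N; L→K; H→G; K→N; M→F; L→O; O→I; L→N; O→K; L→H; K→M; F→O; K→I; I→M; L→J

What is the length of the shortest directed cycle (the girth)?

For each vertex v, BFS finds the shortest path from v back to v.
The shortest such closed walk is O → K → M → F → O, length 4.

4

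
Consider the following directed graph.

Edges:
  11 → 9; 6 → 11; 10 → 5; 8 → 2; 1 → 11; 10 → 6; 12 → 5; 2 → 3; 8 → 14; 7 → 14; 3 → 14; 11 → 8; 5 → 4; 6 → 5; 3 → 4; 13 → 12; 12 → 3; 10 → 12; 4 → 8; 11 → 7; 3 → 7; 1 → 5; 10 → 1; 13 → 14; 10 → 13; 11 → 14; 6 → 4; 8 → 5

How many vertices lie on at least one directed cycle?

5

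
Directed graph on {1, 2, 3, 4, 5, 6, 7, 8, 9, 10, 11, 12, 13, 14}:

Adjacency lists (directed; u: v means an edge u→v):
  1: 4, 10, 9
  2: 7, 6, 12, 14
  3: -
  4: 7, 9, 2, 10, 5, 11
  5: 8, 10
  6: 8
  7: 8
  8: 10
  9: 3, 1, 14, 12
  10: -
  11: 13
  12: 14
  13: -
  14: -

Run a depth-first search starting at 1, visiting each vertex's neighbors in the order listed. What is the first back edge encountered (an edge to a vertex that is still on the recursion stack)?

DFS from 1 (visiting each vertex's neighbors in the order listed); mark gray on enter, black on exit:
1 gray
  4 gray
    7 gray
      8 gray
        10 gray
        10 black
      8 black
    7 black
    9 gray
      3 gray
      3 black
      9→1: 1 is gray → back edge
First back edge: 9 → 1.

9→1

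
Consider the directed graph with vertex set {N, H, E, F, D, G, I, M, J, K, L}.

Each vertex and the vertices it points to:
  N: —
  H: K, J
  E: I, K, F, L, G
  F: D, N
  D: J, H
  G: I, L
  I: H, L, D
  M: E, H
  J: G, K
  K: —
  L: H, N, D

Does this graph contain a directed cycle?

DFS with white/gray/black marking, starting from N:
N gray
N black
H gray
  K gray
  K black
  J gray
    G gray
      I gray
        I→H: H is gray → back edge
Back edge found, so a cycle exists: H → J → G → I → H.

Yes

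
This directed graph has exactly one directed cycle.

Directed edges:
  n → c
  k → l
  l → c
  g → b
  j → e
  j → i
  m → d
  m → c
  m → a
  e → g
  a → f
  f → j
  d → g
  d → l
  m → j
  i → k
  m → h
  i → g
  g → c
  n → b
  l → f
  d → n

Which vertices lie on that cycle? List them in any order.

f, i, j, k, l

DFS with gray/black marking from j:
j gray
  i gray
    g gray
      c gray
      c black
      b gray
      b black
    g black
    k gray
      l gray
        l→c: c black — skip
        f gray
          f→j: j is gray → back edge
Back edge closes the cycle j → i → k → l → f → j; its vertices are {f, i, j, k, l}.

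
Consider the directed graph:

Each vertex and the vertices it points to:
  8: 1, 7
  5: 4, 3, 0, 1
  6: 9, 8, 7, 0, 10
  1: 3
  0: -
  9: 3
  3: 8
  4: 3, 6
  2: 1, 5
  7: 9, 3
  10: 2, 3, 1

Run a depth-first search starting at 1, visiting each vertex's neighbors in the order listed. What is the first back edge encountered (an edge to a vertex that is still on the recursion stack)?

8->1

DFS from 1 (visiting each vertex's neighbors in the order listed); mark gray on enter, black on exit:
1 gray
  3 gray
    8 gray
      8→1: 1 is gray → back edge
First back edge: 8 → 1.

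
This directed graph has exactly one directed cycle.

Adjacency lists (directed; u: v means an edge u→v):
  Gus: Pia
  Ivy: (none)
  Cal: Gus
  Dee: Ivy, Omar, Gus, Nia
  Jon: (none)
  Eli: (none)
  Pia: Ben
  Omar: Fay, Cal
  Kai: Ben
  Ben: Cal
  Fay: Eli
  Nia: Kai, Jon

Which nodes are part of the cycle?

Ben, Cal, Gus, Pia

DFS with gray/black marking from Gus:
Gus gray
  Pia gray
    Ben gray
      Cal gray
        Cal→Gus: Gus is gray → back edge
Back edge closes the cycle Gus → Pia → Ben → Cal → Gus; its vertices are {Ben, Cal, Gus, Pia}.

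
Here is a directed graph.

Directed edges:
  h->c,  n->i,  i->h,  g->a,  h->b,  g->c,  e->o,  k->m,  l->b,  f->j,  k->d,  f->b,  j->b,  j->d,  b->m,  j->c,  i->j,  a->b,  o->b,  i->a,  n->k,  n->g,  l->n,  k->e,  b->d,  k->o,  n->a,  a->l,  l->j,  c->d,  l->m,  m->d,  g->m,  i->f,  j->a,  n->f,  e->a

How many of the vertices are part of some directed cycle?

9

A vertex is on a directed cycle iff it belongs to a strongly connected component of size ≥ 2 (or has a self-loop).
The vertices on cycles are {a, e, f, g, i, j, k, l, n} — 9 in total.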